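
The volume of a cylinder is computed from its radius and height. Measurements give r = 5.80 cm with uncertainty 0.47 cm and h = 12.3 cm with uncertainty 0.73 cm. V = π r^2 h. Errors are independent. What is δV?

V is a product of powers, so relative uncertainties combine in quadrature:
  (2·δr/r)² = (2×0.0810)² = 0.0263;  (1·δh/h)² = (1×0.0593)² = 0.00352
δV/V = √(0.0298) = 0.173
V = 1300 cm^3, so δV = 0.173 × 1300 = 224 cm^3.

224 cm^3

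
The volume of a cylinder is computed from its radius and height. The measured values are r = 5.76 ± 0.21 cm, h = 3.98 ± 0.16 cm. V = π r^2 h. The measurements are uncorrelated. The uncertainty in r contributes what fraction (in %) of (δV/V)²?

76.7%

(δV/V)² = (2·δr/r)² + (1·δh/h)²
  r term: (2×0.0365)² = 0.00532
  h term: (1×0.0402)² = 0.00162
Total = 0.00693. Share from r = 0.00532/0.00693 = 0.767.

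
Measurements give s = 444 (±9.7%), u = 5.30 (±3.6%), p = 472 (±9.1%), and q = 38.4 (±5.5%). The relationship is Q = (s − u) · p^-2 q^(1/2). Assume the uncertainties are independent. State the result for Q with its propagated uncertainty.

0.0122 ± 0.00255

Let w = s − u = 439. δw = √(δs² + δu²) = √(1850 + 0.0364) = 43.1, so δw/w = 0.0982.
Q is then a monomial in w, p, q:
δQ/Q = √((δw/w)² + (-2·δp/p)² + (½·δq/q)²) = √(0.00964 + 0.0331 + 0.000756) = 0.209
Q = 0.0122, so δQ = 0.209 × 0.0122 = 0.00255.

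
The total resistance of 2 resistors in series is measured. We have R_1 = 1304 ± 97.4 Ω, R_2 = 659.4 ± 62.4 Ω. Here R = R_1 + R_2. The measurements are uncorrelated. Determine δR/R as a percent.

5.89%

Sums and differences: (δR)² = Σ (cᵢ δxᵢ)².
  (δR_1)² = 9490;  (δR_2)² = 3890
δR = √(13400) = 116 Ω
R = 1963 Ω, so δR/R = 116/1963 = 0.0589.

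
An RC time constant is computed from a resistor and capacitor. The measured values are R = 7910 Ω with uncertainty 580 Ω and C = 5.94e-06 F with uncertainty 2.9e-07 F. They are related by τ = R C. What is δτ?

Since τ is a product/quotient, work with relative uncertainties:
  (1·δR/R)² = (1×0.0733)² = 0.00538;  (1·δC/C)² = (1×0.0488)² = 0.00238
δτ/τ = √(0.00776) = 0.0881
τ = 0.0470 s, so δτ = 0.0881 × 0.0470 = 0.00414 s.

0.00414 s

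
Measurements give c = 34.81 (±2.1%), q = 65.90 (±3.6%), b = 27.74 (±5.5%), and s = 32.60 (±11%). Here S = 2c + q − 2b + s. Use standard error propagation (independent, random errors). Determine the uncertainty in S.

5.47

Absolute uncertainties add in quadrature for a linear combination:
  (2·δc)² = 2.14;  (δq)² = 5.63;  (2·δb)² = 9.31;  (δs)² = 12.9
δS = √(29.9) = 5.47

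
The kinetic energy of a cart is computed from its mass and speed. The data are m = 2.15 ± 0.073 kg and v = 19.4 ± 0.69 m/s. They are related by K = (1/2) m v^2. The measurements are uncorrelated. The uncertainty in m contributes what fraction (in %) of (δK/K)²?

18.6%

(δK/K)² = (1·δm/m)² + (2·δv/v)²
  m term: (1×0.0340)² = 0.00115
  v term: (2×0.0356)² = 0.00506
Total = 0.00621. Share from m = 0.00115/0.00621 = 0.186.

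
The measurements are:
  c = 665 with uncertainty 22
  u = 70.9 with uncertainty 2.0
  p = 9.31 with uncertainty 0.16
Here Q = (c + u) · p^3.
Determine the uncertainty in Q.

Let w = c + u = 736. δw = √(δc² + δu²) = √(484 + 4.00) = 22.1, so δw/w = 0.0300.
Q is then a monomial in w, p:
δQ/Q = √((δw/w)² + (3·δp/p)²) = √(0.000901 + 0.00266) = 0.0597
Q = 5.94e+05, so δQ = 0.0597 × 5.94e+05 = 35400.

35400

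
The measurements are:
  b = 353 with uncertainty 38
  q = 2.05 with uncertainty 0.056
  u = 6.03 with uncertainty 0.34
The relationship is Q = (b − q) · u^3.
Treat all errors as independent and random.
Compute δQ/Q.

0.201

Let w = b − q = 351. δw = √(δb² + δq²) = √(1440 + 0.00314) = 38.0, so δw/w = 0.108.
Q is then a monomial in w, u:
δQ/Q = √((δw/w)² + (3·δu/u)²) = √(0.0117 + 0.0286) = 0.201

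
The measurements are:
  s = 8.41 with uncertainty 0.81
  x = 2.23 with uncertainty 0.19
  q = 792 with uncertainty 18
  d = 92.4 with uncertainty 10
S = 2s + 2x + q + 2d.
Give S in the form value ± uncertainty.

998 ± 27.0

Sums and differences: (δS)² = Σ (cᵢ δxᵢ)².
  (2·δs)² = 2.62;  (2·δx)² = 0.144;  (δq)² = 324;  (2·δd)² = 400
δS = √(727) = 27.0
S = 998.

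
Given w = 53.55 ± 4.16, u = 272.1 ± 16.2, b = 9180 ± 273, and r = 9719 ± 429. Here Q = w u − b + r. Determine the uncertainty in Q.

Let p = w·u = 14570. δp/p = √((1·δw/w)² + (1·δu/u)²) = √(0.00603 + 0.00354) = 0.0979, so δp = 1430.
Q = p − b + r: δQ = √(δp² + δb² + δr²) = √(2.03e+06 + 74500 + 1.84e+05) = 1510

1510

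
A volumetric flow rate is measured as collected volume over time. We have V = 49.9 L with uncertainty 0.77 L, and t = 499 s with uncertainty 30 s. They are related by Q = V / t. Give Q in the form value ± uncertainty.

Relative error in a monomial: (δQ/Q)² = Σ (nᵢ · δxᵢ/xᵢ)².
  (1·δV/V)² = (1×0.0154)² = 0.000238;  (-1·δt/t)² = (-1×0.0601)² = 0.00361
δQ/Q = √(0.00385) = 0.0621
Q = 0.100 L/s, so δQ = 0.0621 × 0.100 = 0.00621 L/s.

0.100 ± 0.00621 L/s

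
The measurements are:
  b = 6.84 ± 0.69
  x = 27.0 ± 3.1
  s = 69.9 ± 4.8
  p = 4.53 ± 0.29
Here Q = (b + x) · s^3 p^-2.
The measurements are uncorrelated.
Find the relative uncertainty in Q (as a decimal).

0.260

Let u = b + x = 33.8. δu = √(δb² + δx²) = √(0.476 + 9.61) = 3.18, so δu/u = 0.0938.
Q is then a monomial in u, s, p:
δQ/Q = √((δu/u)² + (3·δs/s)² + (-2·δp/p)²) = √(0.00881 + 0.0424 + 0.0164) = 0.260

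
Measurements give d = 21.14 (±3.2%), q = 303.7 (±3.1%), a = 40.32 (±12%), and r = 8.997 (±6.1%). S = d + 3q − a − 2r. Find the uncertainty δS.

28.7

Sums and differences: (δS)² = Σ (cᵢ δxᵢ)².
  (δd)² = 0.458;  (3·δq)² = 798;  (δa)² = 23.4;  (2·δr)² = 1.20
δS = √(823) = 28.7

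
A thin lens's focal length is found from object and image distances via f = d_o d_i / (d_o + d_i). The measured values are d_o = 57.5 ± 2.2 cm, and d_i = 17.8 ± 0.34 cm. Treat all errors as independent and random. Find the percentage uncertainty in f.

1.72%

∂f/∂d_o = (d_i/(d_o+d_i))² = 0.0559;  ∂f/∂d_i = (d_o/(d_o+d_i))² = 0.583
δf = √((∂f/∂d_o · δd_o)² + (∂f/∂d_i · δd_i)²) = √(0.0151 + 0.0393) = 0.233 cm
f = 13.6 cm, so δf/f = 0.233/13.6 = 0.0172.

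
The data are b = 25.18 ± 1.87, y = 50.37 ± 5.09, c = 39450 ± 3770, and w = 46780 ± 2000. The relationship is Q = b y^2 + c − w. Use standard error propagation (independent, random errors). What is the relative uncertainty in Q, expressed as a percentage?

Let p = b·y^2 = 63890. δp/p = √((1·δb/b)² + (2·δy/y)²) = √(0.00552 + 0.0408) = 0.215, so δp = 13800.
Q = p + c − w: δQ = √(δp² + δc² + δw²) = √(1.89e+08 + 1.42e+07 + 4e+06) = 14400
Q = 56560, so δQ/Q = 14400/56560 = 0.255.

25.5%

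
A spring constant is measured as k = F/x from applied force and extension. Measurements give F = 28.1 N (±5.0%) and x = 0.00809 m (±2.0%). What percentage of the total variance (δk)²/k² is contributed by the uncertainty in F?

86.2%

(δk/k)² = (1·δF/F)² + (-1·δx/x)²
  F term: (1×0.0500)² = 0.00250
  x term: (-1×0.0200)² = 0.000400
Total = 0.00290. Share from F = 0.00250/0.00290 = 0.862.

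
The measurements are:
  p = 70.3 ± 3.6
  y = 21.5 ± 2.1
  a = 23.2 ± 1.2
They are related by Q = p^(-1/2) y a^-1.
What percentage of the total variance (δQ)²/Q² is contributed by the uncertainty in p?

5.09%

(δQ/Q)² = (−½·δp/p)² + (1·δy/y)² + (-1·δa/a)²
  p term: (-0.5×0.0512)² = 0.000656
  y term: (1×0.0977)² = 0.00954
  a term: (-1×0.0517)² = 0.00268
Total = 0.0129. Share from p = 0.000656/0.0129 = 0.0509.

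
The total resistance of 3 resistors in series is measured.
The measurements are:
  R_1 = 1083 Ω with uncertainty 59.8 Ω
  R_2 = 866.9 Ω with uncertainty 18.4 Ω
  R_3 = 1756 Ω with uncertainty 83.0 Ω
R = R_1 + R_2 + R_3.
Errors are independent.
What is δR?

Absolute uncertainties add in quadrature for a linear combination:
  (δR_1)² = 3580;  (δR_2)² = 339;  (δR_3)² = 6890
δR = √(10800) = 104 Ω

104 Ω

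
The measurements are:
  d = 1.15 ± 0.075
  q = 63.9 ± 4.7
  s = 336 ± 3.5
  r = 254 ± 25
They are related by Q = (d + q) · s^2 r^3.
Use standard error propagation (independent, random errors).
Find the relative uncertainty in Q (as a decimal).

Let u = d + q = 65.0. δu = √(δd² + δq²) = √(0.00562 + 22.1) = 4.70, so δu/u = 0.0723.
Q is then a monomial in u, s, r:
δQ/Q = √((δu/u)² + (2·δs/s)² + (3·δr/r)²) = √(0.00522 + 0.000434 + 0.0872) = 0.305

0.305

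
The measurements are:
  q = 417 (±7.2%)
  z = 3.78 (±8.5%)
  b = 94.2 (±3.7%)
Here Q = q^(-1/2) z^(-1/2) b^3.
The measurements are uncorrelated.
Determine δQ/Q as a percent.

Q is a product of powers, so relative uncertainties combine in quadrature:
  (−½·δq/q)² = (-0.5×0.0720)² = 0.00130;  (−½·δz/z)² = (-0.5×0.0850)² = 0.00181;  (3·δb/b)² = (3×0.0370)² = 0.0123
δQ/Q = √(0.0154) = 0.124

12.4%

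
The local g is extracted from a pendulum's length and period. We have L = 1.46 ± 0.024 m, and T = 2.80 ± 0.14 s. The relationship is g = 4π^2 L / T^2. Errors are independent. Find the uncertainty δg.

g is a product of powers, so relative uncertainties combine in quadrature:
  (1·δL/L)² = (1×0.0164)² = 0.000270;  (-2·δT/T)² = (-2×0.0500)² = 0.0100
δg/g = √(0.0103) = 0.101
g = 7.35 m/s^2, so δg = 0.101 × 7.35 = 0.745 m/s^2.

0.745 m/s^2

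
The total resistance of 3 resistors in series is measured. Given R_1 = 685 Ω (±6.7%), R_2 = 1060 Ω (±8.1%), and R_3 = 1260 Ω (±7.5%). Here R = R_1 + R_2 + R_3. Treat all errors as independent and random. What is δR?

R is a linear combination, so absolute uncertainties add in quadrature:
  (δR_1)² = 2110;  (δR_2)² = 7370;  (δR_3)² = 8930
δR = √(18400) = 136 Ω

136 Ω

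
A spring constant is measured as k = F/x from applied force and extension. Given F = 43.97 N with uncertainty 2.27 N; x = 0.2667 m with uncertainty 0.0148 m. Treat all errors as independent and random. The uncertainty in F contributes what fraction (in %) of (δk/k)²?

(δk/k)² = (1·δF/F)² + (-1·δx/x)²
  F term: (1×0.0516)² = 0.00267
  x term: (-1×0.0555)² = 0.00308
Total = 0.00574. Share from F = 0.00267/0.00574 = 0.464.

46.4%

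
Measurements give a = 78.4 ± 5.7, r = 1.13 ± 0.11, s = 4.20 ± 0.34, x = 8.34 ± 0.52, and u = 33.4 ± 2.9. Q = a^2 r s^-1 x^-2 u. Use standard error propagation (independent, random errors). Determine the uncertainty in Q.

195

Products/powers → add relative errors in quadrature, weighted by exponent:
  (2·δa/a)² = (2×0.0727)² = 0.0211;  (1·δr/r)² = (1×0.0973)² = 0.00948;  (-1·δs/s)² = (-1×0.0810)² = 0.00655;  (-2·δx/x)² = (-2×0.0624)² = 0.0156;  (1·δu/u)² = (1×0.0868)² = 0.00754
δQ/Q = √(0.0603) = 0.245
Q = 794, so δQ = 0.245 × 794 = 195.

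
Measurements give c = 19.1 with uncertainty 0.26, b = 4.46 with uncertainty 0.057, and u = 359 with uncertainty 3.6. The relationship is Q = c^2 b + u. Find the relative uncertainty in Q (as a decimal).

0.0247

Let p = c^2·b = 1630. δp/p = √((2·δc/c)² + (1·δb/b)²) = √(0.000741 + 0.000163) = 0.0301, so δp = 48.9.
Q = p + u: δQ = √(δp² + δu²) = √(2390 + 13.0) = 49.1
Q = 1990, so δQ/Q = 49.1/1990 = 0.0247.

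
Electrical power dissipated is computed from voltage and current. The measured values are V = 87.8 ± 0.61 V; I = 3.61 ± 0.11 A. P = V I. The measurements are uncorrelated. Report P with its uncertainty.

Since P is a product/quotient, work with relative uncertainties:
  (1·δV/V)² = (1×0.00695)² = 4.83e-05;  (1·δI/I)² = (1×0.0305)² = 0.000928
δP/P = √(0.000977) = 0.0313
P = 317 W, so δP = 0.0313 × 317 = 9.91 W.

317 ± 9.91 W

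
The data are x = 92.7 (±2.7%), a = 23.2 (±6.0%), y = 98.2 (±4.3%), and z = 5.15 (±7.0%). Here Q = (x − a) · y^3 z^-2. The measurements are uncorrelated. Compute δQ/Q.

Let u = x − a = 69.5. δu = √(δx² + δa²) = √(6.26 + 1.94) = 2.86, so δu/u = 0.0412.
Q is then a monomial in u, y, z:
δQ/Q = √((δu/u)² + (3·δy/y)² + (-2·δz/z)²) = √(0.00170 + 0.0166 + 0.0196) = 0.195

0.195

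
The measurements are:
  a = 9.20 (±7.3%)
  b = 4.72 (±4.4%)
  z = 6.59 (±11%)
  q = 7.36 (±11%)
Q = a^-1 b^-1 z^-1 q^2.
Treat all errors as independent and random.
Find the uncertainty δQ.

0.0493

For a monomial Q ∝ a^-1, b^-1, z^-1, q^2, fractional errors add in quadrature:
  (-1·δa/a)² = (-1×0.0730)² = 0.00533;  (-1·δb/b)² = (-1×0.0440)² = 0.00194;  (-1·δz/z)² = (-1×0.110)² = 0.0121;  (2·δq/q)² = (2×0.110)² = 0.0484
δQ/Q = √(0.0678) = 0.260
Q = 0.189, so δQ = 0.260 × 0.189 = 0.0493.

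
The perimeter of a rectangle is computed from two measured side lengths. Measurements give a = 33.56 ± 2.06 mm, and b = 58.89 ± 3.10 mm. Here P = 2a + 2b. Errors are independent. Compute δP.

7.44 mm

P is a linear combination, so absolute uncertainties add in quadrature:
  (2·δa)² = 17.0;  (2·δb)² = 38.4
δP = √(55.4) = 7.44 mm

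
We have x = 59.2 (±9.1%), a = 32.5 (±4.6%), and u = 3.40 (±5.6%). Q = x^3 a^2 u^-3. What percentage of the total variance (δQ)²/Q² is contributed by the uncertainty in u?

25.4%

(δQ/Q)² = (3·δx/x)² + (2·δa/a)² + (-3·δu/u)²
  x term: (3×0.0910)² = 0.0745
  a term: (2×0.0460)² = 0.00846
  u term: (-3×0.0560)² = 0.0282
Total = 0.111. Share from u = 0.0282/0.111 = 0.254.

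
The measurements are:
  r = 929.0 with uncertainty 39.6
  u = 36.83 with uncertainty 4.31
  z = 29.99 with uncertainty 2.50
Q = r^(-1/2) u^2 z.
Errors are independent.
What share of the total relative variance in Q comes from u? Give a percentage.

88.1%

(δQ/Q)² = (−½·δr/r)² + (2·δu/u)² + (1·δz/z)²
  r term: (-0.5×0.0426)² = 0.000454
  u term: (2×0.117)² = 0.0548
  z term: (1×0.0834)² = 0.00695
Total = 0.0622. Share from u = 0.0548/0.0622 = 0.881.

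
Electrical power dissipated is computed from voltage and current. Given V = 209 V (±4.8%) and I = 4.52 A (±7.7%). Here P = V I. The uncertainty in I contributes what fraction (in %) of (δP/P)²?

72.0%

(δP/P)² = (1·δV/V)² + (1·δI/I)²
  V term: (1×0.0480)² = 0.00230
  I term: (1×0.0770)² = 0.00593
Total = 0.00823. Share from I = 0.00593/0.00823 = 0.720.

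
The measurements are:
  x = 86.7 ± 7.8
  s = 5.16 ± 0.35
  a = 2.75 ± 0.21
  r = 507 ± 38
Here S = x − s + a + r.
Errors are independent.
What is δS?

38.8

S is a linear combination, so absolute uncertainties add in quadrature:
  (δx)² = 60.8;  (δs)² = 0.122;  (δa)² = 0.0441;  (δr)² = 1440
δS = √(1510) = 38.8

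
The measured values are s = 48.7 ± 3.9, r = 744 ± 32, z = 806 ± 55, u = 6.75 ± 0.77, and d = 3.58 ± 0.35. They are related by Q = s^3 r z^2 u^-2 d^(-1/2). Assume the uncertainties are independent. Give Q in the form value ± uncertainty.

Products/powers → add relative errors in quadrature, weighted by exponent:
  (3·δs/s)² = (3×0.0801)² = 0.0577;  (1·δr/r)² = (1×0.0430)² = 0.00185;  (2·δz/z)² = (2×0.0682)² = 0.0186;  (-2·δu/u)² = (-2×0.114)² = 0.0521;  (−½·δd/d)² = (-0.5×0.0978)² = 0.00239
δQ/Q = √(0.133) = 0.364
Q = 6.48e+11, so δQ = 0.364 × 6.48e+11 = 2.36e+11.

(6.48 ± 2.36) × 10^11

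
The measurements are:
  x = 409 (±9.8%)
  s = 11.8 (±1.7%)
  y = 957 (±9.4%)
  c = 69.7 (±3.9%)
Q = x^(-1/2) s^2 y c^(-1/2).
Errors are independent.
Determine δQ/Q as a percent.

11.3%

For a monomial Q ∝ x^(-1/2), s^2, y, c^(-1/2), fractional errors add in quadrature:
  (−½·δx/x)² = (-0.5×0.0980)² = 0.00240;  (2·δs/s)² = (2×0.0170)² = 0.00116;  (1·δy/y)² = (1×0.0940)² = 0.00884;  (−½·δc/c)² = (-0.5×0.0390)² = 0.000380
δQ/Q = √(0.0128) = 0.113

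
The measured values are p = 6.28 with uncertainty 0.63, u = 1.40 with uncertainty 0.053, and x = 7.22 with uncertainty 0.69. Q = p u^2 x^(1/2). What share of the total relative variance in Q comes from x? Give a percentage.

(δQ/Q)² = (1·δp/p)² + (2·δu/u)² + (½·δx/x)²
  p term: (1×0.100)² = 0.0101
  u term: (2×0.0379)² = 0.00573
  x term: (0.5×0.0956)² = 0.00228
Total = 0.0181. Share from x = 0.00228/0.0181 = 0.126.

12.6%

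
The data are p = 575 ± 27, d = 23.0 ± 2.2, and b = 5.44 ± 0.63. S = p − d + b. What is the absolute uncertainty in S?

27.1

Absolute uncertainties add in quadrature for a linear combination:
  (δp)² = 729;  (δd)² = 4.84;  (δb)² = 0.397
δS = √(734) = 27.1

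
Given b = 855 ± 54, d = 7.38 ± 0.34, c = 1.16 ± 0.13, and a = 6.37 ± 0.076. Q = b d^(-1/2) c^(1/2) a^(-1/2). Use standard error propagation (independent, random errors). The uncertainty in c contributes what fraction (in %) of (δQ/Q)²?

40.8%

(δQ/Q)² = (1·δb/b)² + (−½·δd/d)² + (½·δc/c)² + (−½·δa/a)²
  b term: (1×0.0632)² = 0.00399
  d term: (-0.5×0.0461)² = 0.000531
  c term: (0.5×0.112)² = 0.00314
  a term: (-0.5×0.0119)² = 3.56e-05
Total = 0.00769. Share from c = 0.00314/0.00769 = 0.408.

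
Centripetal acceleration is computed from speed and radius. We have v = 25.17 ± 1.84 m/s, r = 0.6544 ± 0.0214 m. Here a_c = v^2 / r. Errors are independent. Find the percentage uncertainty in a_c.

15.0%

Each factor contributes (exponent × relative error)² to (δa_c/a_c)²:
  (2·δv/v)² = (2×0.0731)² = 0.0214;  (-1·δr/r)² = (-1×0.0327)² = 0.00107
δa_c/a_c = √(0.0224) = 0.150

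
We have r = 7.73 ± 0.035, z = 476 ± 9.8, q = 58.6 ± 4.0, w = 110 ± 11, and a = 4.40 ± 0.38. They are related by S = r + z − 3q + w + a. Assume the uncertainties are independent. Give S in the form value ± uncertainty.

Absolute uncertainties add in quadrature for a linear combination:
  (δr)² = 0.00123;  (δz)² = 96.0;  (3·δq)² = 144;  (δw)² = 121;  (δa)² = 0.144
δS = √(361) = 19.0
S = 422.

422 ± 19.0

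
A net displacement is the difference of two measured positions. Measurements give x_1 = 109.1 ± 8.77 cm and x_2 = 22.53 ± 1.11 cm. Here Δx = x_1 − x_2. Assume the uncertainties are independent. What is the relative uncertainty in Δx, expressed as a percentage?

10.2%

Δx is a linear combination, so absolute uncertainties add in quadrature:
  (δx_1)² = 76.9;  (δx_2)² = 1.23
δΔx = √(78.1) = 8.84 cm
Δx = 86.57 cm, so δΔx/Δx = 8.84/86.57 = 0.102.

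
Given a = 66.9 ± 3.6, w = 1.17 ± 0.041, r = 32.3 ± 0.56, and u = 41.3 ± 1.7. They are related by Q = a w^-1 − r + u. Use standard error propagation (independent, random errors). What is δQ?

Let p = a·w^-1 = 57.2. δp/p = √((1·δa/a)² + (-1·δw/w)²) = √(0.00290 + 0.00123) = 0.0642, so δp = 3.67.
Q = p − r + u: δQ = √(δp² + δr² + δu²) = √(13.5 + 0.314 + 2.89) = 4.08

4.08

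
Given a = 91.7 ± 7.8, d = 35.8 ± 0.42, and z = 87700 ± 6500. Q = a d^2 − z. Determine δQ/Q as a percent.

Let p = a·d^2 = 1.18e+05. δp/p = √((1·δa/a)² + (2·δd/d)²) = √(0.00724 + 0.000551) = 0.0882, so δp = 10400.
Q = p − z: δQ = √(δp² + δz²) = √(1.08e+08 + 4.22e+07) = 12200
Q = 29800, so δQ/Q = 12200/29800 = 0.410.

41.0%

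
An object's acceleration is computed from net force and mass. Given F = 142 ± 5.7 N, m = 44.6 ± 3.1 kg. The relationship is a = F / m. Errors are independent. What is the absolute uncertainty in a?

Each factor contributes (exponent × relative error)² to (δa/a)²:
  (1·δF/F)² = (1×0.0401)² = 0.00161;  (-1·δm/m)² = (-1×0.0695)² = 0.00483
δa/a = √(0.00644) = 0.0803
a = 3.18 m/s^2, so δa = 0.0803 × 3.18 = 0.256 m/s^2.

0.256 m/s^2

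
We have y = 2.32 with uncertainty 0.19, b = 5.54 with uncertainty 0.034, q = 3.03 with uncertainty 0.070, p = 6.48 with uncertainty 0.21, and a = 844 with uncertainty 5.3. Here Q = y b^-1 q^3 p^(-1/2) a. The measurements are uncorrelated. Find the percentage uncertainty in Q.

Relative error in a monomial: (δQ/Q)² = Σ (nᵢ · δxᵢ/xᵢ)².
  (1·δy/y)² = (1×0.0819)² = 0.00671;  (-1·δb/b)² = (-1×0.00614)² = 3.77e-05;  (3·δq/q)² = (3×0.0231)² = 0.00480;  (−½·δp/p)² = (-0.5×0.0324)² = 0.000263;  (1·δa/a)² = (1×0.00628)² = 3.94e-05
δQ/Q = √(0.0119) = 0.109

10.9%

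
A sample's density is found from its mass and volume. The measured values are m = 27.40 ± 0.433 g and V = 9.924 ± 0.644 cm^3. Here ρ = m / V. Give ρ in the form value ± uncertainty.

2.761 ± 0.184 g/cm^3

Products/powers → add relative errors in quadrature, weighted by exponent:
  (1·δm/m)² = (1×0.0158)² = 0.000250;  (-1·δV/V)² = (-1×0.0649)² = 0.00421
δρ/ρ = √(0.00446) = 0.0668
ρ = 2.761 g/cm^3, so δρ = 0.0668 × 2.761 = 0.184 g/cm^3.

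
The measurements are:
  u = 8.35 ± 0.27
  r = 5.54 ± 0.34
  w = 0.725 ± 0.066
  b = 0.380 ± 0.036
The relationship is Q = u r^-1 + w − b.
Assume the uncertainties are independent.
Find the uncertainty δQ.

Let p = u·r^-1 = 1.51. δp/p = √((1·δu/u)² + (-1·δr/r)²) = √(0.00105 + 0.00377) = 0.0694, so δp = 0.105.
Q = p + w − b: δQ = √(δp² + δw² + δb²) = √(0.0109 + 0.00436 + 0.00130) = 0.129

0.129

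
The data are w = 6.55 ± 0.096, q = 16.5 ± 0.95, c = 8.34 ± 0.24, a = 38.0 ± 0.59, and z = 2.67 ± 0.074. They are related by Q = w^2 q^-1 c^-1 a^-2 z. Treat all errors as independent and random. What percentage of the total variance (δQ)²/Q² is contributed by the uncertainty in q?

(δQ/Q)² = (2·δw/w)² + (-1·δq/q)² + (-1·δc/c)² + (-2·δa/a)² + (1·δz/z)²
  w term: (2×0.0147)² = 0.000859
  q term: (-1×0.0576)² = 0.00331
  c term: (-1×0.0288)² = 0.000828
  a term: (-2×0.0155)² = 0.000964
  z term: (1×0.0277)² = 0.000768
Total = 0.00673. Share from q = 0.00331/0.00673 = 0.492.

49.2%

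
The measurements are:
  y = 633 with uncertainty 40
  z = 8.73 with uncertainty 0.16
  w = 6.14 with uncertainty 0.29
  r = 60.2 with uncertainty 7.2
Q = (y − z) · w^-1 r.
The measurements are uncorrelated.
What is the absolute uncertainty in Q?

879

Let u = y − z = 624. δu = √(δy² + δz²) = √(1600 + 0.0256) = 40.0, so δu/u = 0.0641.
Q is then a monomial in u, w, r:
δQ/Q = √((δu/u)² + (-1·δw/w)² + (1·δr/r)²) = √(0.00411 + 0.00223 + 0.0143) = 0.144
Q = 6120, so δQ = 0.144 × 6120 = 879.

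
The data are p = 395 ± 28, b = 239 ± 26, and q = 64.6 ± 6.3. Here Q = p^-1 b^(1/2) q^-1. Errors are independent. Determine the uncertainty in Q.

8.01e-05

Products/powers → add relative errors in quadrature, weighted by exponent:
  (-1·δp/p)² = (-1×0.0709)² = 0.00502;  (½·δb/b)² = (0.5×0.109)² = 0.00296;  (-1·δq/q)² = (-1×0.0975)² = 0.00951
δQ/Q = √(0.0175) = 0.132
Q = 0.000606, so δQ = 0.132 × 0.000606 = 8.01e-05.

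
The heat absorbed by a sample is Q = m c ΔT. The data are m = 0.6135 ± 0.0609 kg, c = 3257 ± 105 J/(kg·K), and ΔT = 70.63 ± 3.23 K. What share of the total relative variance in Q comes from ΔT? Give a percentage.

16.1%

(δQ/Q)² = (1·δm/m)² + (1·δc/c)² + (1·δΔT/ΔT)²
  m term: (1×0.0993)² = 0.00985
  c term: (1×0.0322)² = 0.00104
  ΔT term: (1×0.0457)² = 0.00209
Total = 0.0130. Share from ΔT = 0.00209/0.0130 = 0.161.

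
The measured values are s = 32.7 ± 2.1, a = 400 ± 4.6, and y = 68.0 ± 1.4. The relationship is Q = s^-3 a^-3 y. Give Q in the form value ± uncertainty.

(3.04 ± 0.598) × 10^-11

For a monomial Q ∝ s^-3, a^-3, y, fractional errors add in quadrature:
  (-3·δs/s)² = (-3×0.0642)² = 0.0371;  (-3·δa/a)² = (-3×0.0115)² = 0.00119;  (1·δy/y)² = (1×0.0206)² = 0.000424
δQ/Q = √(0.0387) = 0.197
Q = 3.04e-11, so δQ = 0.197 × 3.04e-11 = 5.98e-12.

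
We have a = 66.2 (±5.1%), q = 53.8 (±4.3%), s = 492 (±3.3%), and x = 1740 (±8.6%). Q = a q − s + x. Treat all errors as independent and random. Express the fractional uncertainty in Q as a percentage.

Let p = a·q = 3560. δp/p = √((1·δa/a)² + (1·δq/q)²) = √(0.00260 + 0.00185) = 0.0667, so δp = 238.
Q = p − s + x: δQ = √(δp² + δs² + δx²) = √(56400 + 264 + 22400) = 281
Q = 4810, so δQ/Q = 281/4810 = 0.0585.

5.85%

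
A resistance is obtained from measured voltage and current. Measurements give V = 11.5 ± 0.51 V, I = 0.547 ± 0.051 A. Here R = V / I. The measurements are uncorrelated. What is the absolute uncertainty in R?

2.17 Ω

Relative error in a monomial: (δR/R)² = Σ (nᵢ · δxᵢ/xᵢ)².
  (1·δV/V)² = (1×0.0443)² = 0.00197;  (-1·δI/I)² = (-1×0.0932)² = 0.00869
δR/R = √(0.0107) = 0.103
R = 21.0 Ω, so δR = 0.103 × 21.0 = 2.17 Ω.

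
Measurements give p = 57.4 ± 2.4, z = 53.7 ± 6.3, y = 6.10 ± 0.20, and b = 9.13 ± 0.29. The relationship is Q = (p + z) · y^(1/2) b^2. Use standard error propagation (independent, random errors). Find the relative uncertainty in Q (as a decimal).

Let u = p + z = 111. δu = √(δp² + δz²) = √(5.76 + 39.7) = 6.74, so δu/u = 0.0607.
Q is then a monomial in u, y, b:
δQ/Q = √((δu/u)² + (½·δy/y)² + (2·δb/b)²) = √(0.00368 + 0.000269 + 0.00404) = 0.0894

0.0894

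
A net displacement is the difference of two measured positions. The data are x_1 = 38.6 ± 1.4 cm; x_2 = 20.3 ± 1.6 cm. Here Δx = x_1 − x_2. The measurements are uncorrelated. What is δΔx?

For a sum/difference, combine absolute errors in quadrature:
  (δx_1)² = 1.96;  (δx_2)² = 2.56
δΔx = √(4.52) = 2.13 cm

2.13 cm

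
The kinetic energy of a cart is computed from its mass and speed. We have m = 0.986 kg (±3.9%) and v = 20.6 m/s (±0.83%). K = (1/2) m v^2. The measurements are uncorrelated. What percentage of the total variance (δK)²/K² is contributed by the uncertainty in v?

15.3%

(δK/K)² = (1·δm/m)² + (2·δv/v)²
  m term: (1×0.0390)² = 0.00152
  v term: (2×0.00830)² = 0.000276
Total = 0.00180. Share from v = 0.000276/0.00180 = 0.153.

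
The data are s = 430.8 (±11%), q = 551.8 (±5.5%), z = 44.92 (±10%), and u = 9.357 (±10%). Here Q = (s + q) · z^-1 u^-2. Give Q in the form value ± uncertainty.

Let w = s + q = 982.6. δw = √(δs² + δq²) = √(2250 + 921) = 56.3, so δw/w = 0.0573.
Q is then a monomial in w, z, u:
δQ/Q = √((δw/w)² + (-1·δz/z)² + (-2·δu/u)²) = √(0.00328 + 0.0100 + 0.0400) = 0.231
Q = 0.2498, so δQ = 0.231 × 0.2498 = 0.0577.

0.2498 ± 0.0577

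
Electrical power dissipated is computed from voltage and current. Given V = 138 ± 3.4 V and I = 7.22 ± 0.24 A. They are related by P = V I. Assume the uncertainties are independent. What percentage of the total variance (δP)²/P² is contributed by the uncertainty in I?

64.5%

(δP/P)² = (1·δV/V)² + (1·δI/I)²
  V term: (1×0.0246)² = 0.000607
  I term: (1×0.0332)² = 0.00110
Total = 0.00171. Share from I = 0.00110/0.00171 = 0.645.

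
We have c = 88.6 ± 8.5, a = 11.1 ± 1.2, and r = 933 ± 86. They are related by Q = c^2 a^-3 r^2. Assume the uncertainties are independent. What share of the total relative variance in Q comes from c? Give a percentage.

20.9%

(δQ/Q)² = (2·δc/c)² + (-3·δa/a)² + (2·δr/r)²
  c term: (2×0.0959)² = 0.0368
  a term: (-3×0.108)² = 0.105
  r term: (2×0.0922)² = 0.0340
Total = 0.176. Share from c = 0.0368/0.176 = 0.209.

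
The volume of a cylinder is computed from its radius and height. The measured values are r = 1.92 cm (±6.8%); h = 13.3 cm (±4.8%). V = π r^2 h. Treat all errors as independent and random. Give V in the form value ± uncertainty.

154 ± 22.2 cm^3

For a monomial V ∝ r^2, h, fractional errors add in quadrature:
  (2·δr/r)² = (2×0.0680)² = 0.0185;  (1·δh/h)² = (1×0.0480)² = 0.00230
δV/V = √(0.0208) = 0.144
V = 154 cm^3, so δV = 0.144 × 154 = 22.2 cm^3.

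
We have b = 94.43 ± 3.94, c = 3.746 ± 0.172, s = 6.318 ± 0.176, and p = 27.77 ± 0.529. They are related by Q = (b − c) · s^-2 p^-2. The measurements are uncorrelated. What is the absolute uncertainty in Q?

0.000237

Let u = b − c = 90.68. δu = √(δb² + δc²) = √(15.5 + 0.0296) = 3.94, so δu/u = 0.0435.
Q is then a monomial in u, s, p:
δQ/Q = √((δu/u)² + (-2·δs/s)² + (-2·δp/p)²) = √(0.00189 + 0.00310 + 0.00145) = 0.0803
Q = 0.002946, so δQ = 0.0803 × 0.002946 = 0.000237.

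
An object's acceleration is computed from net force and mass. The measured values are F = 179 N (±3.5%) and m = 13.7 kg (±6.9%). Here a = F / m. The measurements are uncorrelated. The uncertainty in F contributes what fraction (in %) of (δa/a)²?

(δa/a)² = (1·δF/F)² + (-1·δm/m)²
  F term: (1×0.0350)² = 0.00123
  m term: (-1×0.0690)² = 0.00476
Total = 0.00599. Share from F = 0.00123/0.00599 = 0.205.

20.5%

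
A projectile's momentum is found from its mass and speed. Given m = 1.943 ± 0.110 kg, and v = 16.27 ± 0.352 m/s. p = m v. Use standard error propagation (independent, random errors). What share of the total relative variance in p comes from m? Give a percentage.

(δp/p)² = (1·δm/m)² + (1·δv/v)²
  m term: (1×0.0566)² = 0.00321
  v term: (1×0.0216)² = 0.000468
Total = 0.00367. Share from m = 0.00321/0.00367 = 0.873.

87.3%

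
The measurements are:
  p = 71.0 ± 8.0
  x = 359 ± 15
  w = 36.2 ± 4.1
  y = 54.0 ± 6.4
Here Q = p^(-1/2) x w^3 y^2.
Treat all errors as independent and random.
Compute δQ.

2.48e+09

Q is a product of powers, so relative uncertainties combine in quadrature:
  (−½·δp/p)² = (-0.5×0.113)² = 0.00317;  (1·δx/x)² = (1×0.0418)² = 0.00175;  (3·δw/w)² = (3×0.113)² = 0.115;  (2·δy/y)² = (2×0.119)² = 0.0562
δQ/Q = √(0.177) = 0.420
Q = 5.89e+09, so δQ = 0.420 × 5.89e+09 = 2.48e+09.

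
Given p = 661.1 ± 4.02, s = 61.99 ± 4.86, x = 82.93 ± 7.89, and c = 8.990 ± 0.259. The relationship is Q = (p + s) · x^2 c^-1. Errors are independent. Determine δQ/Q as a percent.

Let u = p + s = 723.1. δu = √(δp² + δs²) = √(16.2 + 23.6) = 6.31, so δu/u = 0.00872.
Q is then a monomial in u, x, c:
δQ/Q = √((δu/u)² + (2·δx/x)² + (-1·δc/c)²) = √(7.61e-05 + 0.0362 + 0.000830) = 0.193

19.3%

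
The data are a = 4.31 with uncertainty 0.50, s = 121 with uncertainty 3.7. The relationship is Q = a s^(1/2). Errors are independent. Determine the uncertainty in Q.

Each factor contributes (exponent × relative error)² to (δQ/Q)²:
  (1·δa/a)² = (1×0.116)² = 0.0135;  (½·δs/s)² = (0.5×0.0306)² = 0.000234
δQ/Q = √(0.0137) = 0.117
Q = 47.4, so δQ = 0.117 × 47.4 = 5.55.

5.55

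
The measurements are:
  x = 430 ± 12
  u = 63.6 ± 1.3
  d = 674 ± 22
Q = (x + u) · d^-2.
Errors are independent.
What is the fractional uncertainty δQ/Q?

Let w = x + u = 494. δw = √(δx² + δu²) = √(144 + 1.69) = 12.1, so δw/w = 0.0245.
Q is then a monomial in w, d:
δQ/Q = √((δw/w)² + (-2·δd/d)²) = √(0.000598 + 0.00426) = 0.0697

0.0697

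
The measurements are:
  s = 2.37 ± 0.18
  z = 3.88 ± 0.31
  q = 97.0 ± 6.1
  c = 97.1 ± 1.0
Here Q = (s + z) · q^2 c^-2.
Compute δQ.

Let u = s + z = 6.25. δu = √(δs² + δz²) = √(0.0324 + 0.0961) = 0.358, so δu/u = 0.0574.
Q is then a monomial in u, q, c:
δQ/Q = √((δu/u)² + (2·δq/q)² + (-2·δc/c)²) = √(0.00329 + 0.0158 + 0.000424) = 0.140
Q = 6.24, so δQ = 0.140 × 6.24 = 0.872.

0.872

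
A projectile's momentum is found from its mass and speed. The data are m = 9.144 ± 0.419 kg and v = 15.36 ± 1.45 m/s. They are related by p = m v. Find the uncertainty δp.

14.7 kg·m/s

For a monomial p ∝ m, v, fractional errors add in quadrature:
  (1·δm/m)² = (1×0.0458)² = 0.00210;  (1·δv/v)² = (1×0.0944)² = 0.00891
δp/p = √(0.0110) = 0.105
p = 140.5 kg·m/s, so δp = 0.105 × 140.5 = 14.7 kg·m/s.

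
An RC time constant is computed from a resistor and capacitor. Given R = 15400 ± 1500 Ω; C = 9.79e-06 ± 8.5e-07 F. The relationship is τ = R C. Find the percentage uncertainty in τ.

Each factor contributes (exponent × relative error)² to (δτ/τ)²:
  (1·δR/R)² = (1×0.0974)² = 0.00949;  (1·δC/C)² = (1×0.0868)² = 0.00754
δτ/τ = √(0.0170) = 0.130

13.0%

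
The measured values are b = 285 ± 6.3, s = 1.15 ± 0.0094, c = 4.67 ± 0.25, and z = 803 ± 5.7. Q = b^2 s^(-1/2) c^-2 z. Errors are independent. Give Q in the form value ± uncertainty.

Products/powers → add relative errors in quadrature, weighted by exponent:
  (2·δb/b)² = (2×0.0221)² = 0.00195;  (−½·δs/s)² = (-0.5×0.00817)² = 1.67e-05;  (-2·δc/c)² = (-2×0.0535)² = 0.0115;  (1·δz/z)² = (1×0.00710)² = 5.04e-05
δQ/Q = √(0.0135) = 0.116
Q = 2.79e+06, so δQ = 0.116 × 2.79e+06 = 3.24e+05.

(2.79 ± 0.324) × 10^6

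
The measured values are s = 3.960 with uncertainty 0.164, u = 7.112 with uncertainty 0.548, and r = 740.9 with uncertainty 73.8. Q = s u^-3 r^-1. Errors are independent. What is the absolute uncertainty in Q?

Each factor contributes (exponent × relative error)² to (δQ/Q)²:
  (1·δs/s)² = (1×0.0414)² = 0.00172;  (-3·δu/u)² = (-3×0.0771)² = 0.0534;  (-1·δr/r)² = (-1×0.0996)² = 0.00992
δQ/Q = √(0.0651) = 0.255
Q = 1.486e-05, so δQ = 0.255 × 1.486e-05 = 3.79e-06.

3.79e-06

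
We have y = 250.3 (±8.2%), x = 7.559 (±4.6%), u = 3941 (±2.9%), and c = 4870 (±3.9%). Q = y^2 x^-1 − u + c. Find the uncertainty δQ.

Let p = y^2·x^-1 = 8288. δp/p = √((2·δy/y)² + (-1·δx/x)²) = √(0.0269 + 0.00212) = 0.170, so δp = 1410.
Q = p − u + c: δQ = √(δp² + δu² + δc²) = √(1.99e+06 + 13100 + 36100) = 1430

1430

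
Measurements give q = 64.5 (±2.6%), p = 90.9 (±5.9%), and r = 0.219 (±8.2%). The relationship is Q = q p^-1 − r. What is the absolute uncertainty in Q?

0.0491

Let w = q·p^-1 = 0.710. δw/w = √((1·δq/q)² + (-1·δp/p)²) = √(0.000676 + 0.00348) = 0.0645, so δw = 0.0457.
Q = w − r: δQ = √(δw² + δr²) = √(0.00209 + 0.000322) = 0.0491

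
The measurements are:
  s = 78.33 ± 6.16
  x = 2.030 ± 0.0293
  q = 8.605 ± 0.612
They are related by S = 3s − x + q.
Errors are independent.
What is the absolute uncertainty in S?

For a sum/difference, combine absolute errors in quadrature:
  (3·δs)² = 342;  (δx)² = 0.000858;  (δq)² = 0.375
δS = √(342) = 18.5

18.5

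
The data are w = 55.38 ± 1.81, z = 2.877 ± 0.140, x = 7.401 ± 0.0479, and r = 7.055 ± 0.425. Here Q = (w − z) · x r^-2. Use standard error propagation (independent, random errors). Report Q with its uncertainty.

7.807 ± 0.980

Let u = w − z = 52.50. δu = √(δw² + δz²) = √(3.28 + 0.0196) = 1.82, so δu/u = 0.0346.
Q is then a monomial in u, x, r:
δQ/Q = √((δu/u)² + (1·δx/x)² + (-2·δr/r)²) = √(0.00120 + 4.19e-05 + 0.0145) = 0.126
Q = 7.807, so δQ = 0.126 × 7.807 = 0.980.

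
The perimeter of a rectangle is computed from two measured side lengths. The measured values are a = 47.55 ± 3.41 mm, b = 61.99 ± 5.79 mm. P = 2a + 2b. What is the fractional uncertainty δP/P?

P is a linear combination, so absolute uncertainties add in quadrature:
  (2·δa)² = 46.5;  (2·δb)² = 134
δP = √(181) = 13.4 mm
P = 219.1 mm, so δP/P = 13.4/219.1 = 0.0613.

0.0613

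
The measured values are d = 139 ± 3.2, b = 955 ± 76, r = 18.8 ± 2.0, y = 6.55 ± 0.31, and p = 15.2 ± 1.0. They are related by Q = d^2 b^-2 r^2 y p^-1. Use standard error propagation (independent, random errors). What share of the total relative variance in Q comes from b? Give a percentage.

(δQ/Q)² = (2·δd/d)² + (-2·δb/b)² + (2·δr/r)² + (1·δy/y)² + (-1·δp/p)²
  d term: (2×0.0230)² = 0.00212
  b term: (-2×0.0796)² = 0.0253
  r term: (2×0.106)² = 0.0453
  y term: (1×0.0473)² = 0.00224
  p term: (-1×0.0658)² = 0.00433
Total = 0.0793. Share from b = 0.0253/0.0793 = 0.319.

31.9%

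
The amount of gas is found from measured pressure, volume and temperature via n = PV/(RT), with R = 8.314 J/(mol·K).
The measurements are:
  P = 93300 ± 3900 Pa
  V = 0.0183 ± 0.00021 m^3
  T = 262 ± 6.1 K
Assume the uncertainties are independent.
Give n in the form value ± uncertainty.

Since n is a product/quotient, work with relative uncertainties:
  (1·δP/P)² = (1×0.0418)² = 0.00175;  (1·δV/V)² = (1×0.0115)² = 0.000132;  (-1·δT/T)² = (-1×0.0233)² = 0.000542
δn/n = √(0.00242) = 0.0492
n = 0.784 mol, so δn = 0.0492 × 0.784 = 0.0386 mol.

0.784 ± 0.0386 mol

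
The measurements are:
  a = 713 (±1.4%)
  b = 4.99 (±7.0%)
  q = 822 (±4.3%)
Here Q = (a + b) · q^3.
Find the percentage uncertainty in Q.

13.0%

Let u = a + b = 718. δu = √(δa² + δb²) = √(99.6 + 0.122) = 9.99, so δu/u = 0.0139.
Q is then a monomial in u, q:
δQ/Q = √((δu/u)² + (3·δq/q)²) = √(0.000194 + 0.0166) = 0.130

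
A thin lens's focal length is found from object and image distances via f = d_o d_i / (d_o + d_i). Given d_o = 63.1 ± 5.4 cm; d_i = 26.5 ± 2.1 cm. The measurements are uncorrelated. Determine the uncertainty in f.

1.14 cm

∂f/∂d_o = (d_i/(d_o+d_i))² = 0.0875;  ∂f/∂d_i = (d_o/(d_o+d_i))² = 0.496
δf = √((∂f/∂d_o · δd_o)² + (∂f/∂d_i · δd_i)²) = √(0.223 + 1.08) = 1.14 cm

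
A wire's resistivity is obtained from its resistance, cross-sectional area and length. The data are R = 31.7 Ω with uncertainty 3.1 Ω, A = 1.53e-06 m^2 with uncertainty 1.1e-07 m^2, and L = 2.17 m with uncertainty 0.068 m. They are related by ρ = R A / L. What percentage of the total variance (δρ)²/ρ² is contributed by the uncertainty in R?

(δρ/ρ)² = (1·δR/R)² + (1·δA/A)² + (-1·δL/L)²
  R term: (1×0.0978)² = 0.00956
  A term: (1×0.0719)² = 0.00517
  L term: (-1×0.0313)² = 0.000982
Total = 0.0157. Share from R = 0.00956/0.0157 = 0.609.

60.9%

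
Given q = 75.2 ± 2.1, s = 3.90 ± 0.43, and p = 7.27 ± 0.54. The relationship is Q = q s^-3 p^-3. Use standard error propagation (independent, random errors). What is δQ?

0.00132

Relative error in a monomial: (δQ/Q)² = Σ (nᵢ · δxᵢ/xᵢ)².
  (1·δq/q)² = (1×0.0279)² = 0.000780;  (-3·δs/s)² = (-3×0.110)² = 0.109;  (-3·δp/p)² = (-3×0.0743)² = 0.0497
δQ/Q = √(0.160) = 0.400
Q = 0.00330, so δQ = 0.400 × 0.00330 = 0.00132.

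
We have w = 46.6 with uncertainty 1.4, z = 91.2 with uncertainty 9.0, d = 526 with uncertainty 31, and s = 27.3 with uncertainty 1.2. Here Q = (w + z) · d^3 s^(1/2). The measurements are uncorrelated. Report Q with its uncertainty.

(1.05 ± 0.199) × 10^11

Let u = w + z = 138. δu = √(δw² + δz²) = √(1.96 + 81.0) = 9.11, so δu/u = 0.0661.
Q is then a monomial in u, d, s:
δQ/Q = √((δu/u)² + (3·δd/d)² + (½·δs/s)²) = √(0.00437 + 0.0313 + 0.000483) = 0.190
Q = 1.05e+11, so δQ = 0.190 × 1.05e+11 = 1.99e+10.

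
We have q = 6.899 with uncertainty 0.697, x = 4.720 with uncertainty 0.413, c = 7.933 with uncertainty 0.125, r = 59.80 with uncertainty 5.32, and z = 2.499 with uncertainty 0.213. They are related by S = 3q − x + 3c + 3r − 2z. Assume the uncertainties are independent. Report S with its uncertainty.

214.2 ± 16.1

For a sum/difference, combine absolute errors in quadrature:
  (3·δq)² = 4.37;  (δx)² = 0.171;  (3·δc)² = 0.141;  (3·δr)² = 255;  (2·δz)² = 0.181
δS = √(260) = 16.1
S = 214.2.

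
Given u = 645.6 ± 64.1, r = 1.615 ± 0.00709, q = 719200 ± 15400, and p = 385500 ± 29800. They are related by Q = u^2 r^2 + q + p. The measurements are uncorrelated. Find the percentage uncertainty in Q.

Let w = u^2·r^2 = 1.087e+06. δw/w = √((2·δu/u)² + (2·δr/r)²) = √(0.0394 + 7.71e-05) = 0.199, so δw = 2.16e+05.
Q = w + q + p: δQ = √(δw² + δq² + δp²) = √(4.67e+10 + 2.37e+08 + 8.88e+08) = 2.19e+05
Q = 2.192e+06, so δQ/Q = 2.19e+05/2.192e+06 = 0.0998.

9.98%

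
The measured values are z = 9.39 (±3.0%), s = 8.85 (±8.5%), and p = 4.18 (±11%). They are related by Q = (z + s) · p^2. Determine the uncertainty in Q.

Let u = z + s = 18.2. δu = √(δz² + δs²) = √(0.0794 + 0.566) = 0.803, so δu/u = 0.0440.
Q is then a monomial in u, p:
δQ/Q = √((δu/u)² + (2·δp/p)²) = √(0.00194 + 0.0484) = 0.224
Q = 319, so δQ = 0.224 × 319 = 71.5.

71.5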